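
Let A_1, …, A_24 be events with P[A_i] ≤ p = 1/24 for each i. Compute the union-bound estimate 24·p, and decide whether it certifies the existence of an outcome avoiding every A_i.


Union bound: P[∪_{i=1}^{24} A_i] ≤ Σ_i P[A_i] ≤ 24·p = 24·(1/24) = 1.
Numerically: 1 ≈ 1.000.
Is 1 < 1? NO.
Since the bound 1 is ≥ 1, the union bound is uninformative here; it does NOT by itself certify existence.

24·p = 1 ≈ 1.000; existence NOT certified by the union bound.


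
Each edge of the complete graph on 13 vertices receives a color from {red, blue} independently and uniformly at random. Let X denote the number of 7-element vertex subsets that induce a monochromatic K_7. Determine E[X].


Let X = Σ_S X_S over the C(13, 7) = 1716 subsets S of size 7, where X_S = 1 if the K_7 on S is monochromatic.
For a fixed S, the K_7 on S has C(7, 2) = 21 edges. P[all 21 edges red] = (1/2)^21, and likewise for blue, so P[monochromatic] = 2·(1/2)^21 = 2^{1 − 21} = 1/1048576.
By linearity: E[X] = C(13, 7) · 2^{1 − 21} = 1716 · 1/1048576 = 429/262144.
Numerically: E[X] ≈ 0.002.

E[X] = C(13,7)·2^(1−C(7,2)) = 429/262144 ≈ 0.002.


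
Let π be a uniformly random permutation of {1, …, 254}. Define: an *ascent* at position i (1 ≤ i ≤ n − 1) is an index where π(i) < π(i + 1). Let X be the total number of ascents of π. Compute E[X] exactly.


Write X = Σ X_I over i = 1, …, 253, with X_I the indicator of one ascent.
There are 253 indicators.
For each fixed i, the pair (π(i), π(i+1)) is a uniformly random ordered pair of distinct values from {1, …, 254}; by symmetry P[π(i) < π(i+1)] = 1/2.
By linearity: E[X] = 253 · (1/2) = (254 − 1) · (1/2) = 253/2 ≈ 126.500000.

E[X] = 253/2 = 126.500000.


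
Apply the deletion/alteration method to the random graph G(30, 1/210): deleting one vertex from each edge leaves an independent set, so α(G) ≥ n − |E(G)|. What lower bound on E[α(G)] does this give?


E[|E(G)|] = C(30, 2)·p = 435 · (1/210) = 29/14.
E[α(G)] ≥ n − E[|E(G)|] = 30 − 29/14 = 391/14.
Numerically: ≈ 27.928571.
(This is only a lower bound; the true E[α(G)] may be larger.)

E[α(G)] ≥ 391/14 ≈ 27.928571.


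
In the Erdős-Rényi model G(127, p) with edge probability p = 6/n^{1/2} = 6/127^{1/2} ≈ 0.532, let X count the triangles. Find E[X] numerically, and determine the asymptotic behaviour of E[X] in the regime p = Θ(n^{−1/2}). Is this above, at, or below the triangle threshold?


Number of potential triangles: C(127, 3) = 333375.
Each occurs with probability p³ ≈ (0.532)³ ≈ 1.50920e-01.
By linearity: E[X] = C(127, 3)·p³ ≈ 333375 · 1.50920e-01 ≈ 50313.114.
Since α = 1/2 < 1, p = c/n^{1/2} ≫ 1/n is above the triangle threshold p ~ 1/n. Asymptotically E[X] ~ (c³/6)·n^{3(1−α)} = (6³/6)·n^{1.5} → ∞; triangles are abundant w.h.p.

E[X] ≈ 50313.114; in regime p = Θ(1/n^{1/2}) E[X] diverges (above the triangle threshold p ~ 1/n).


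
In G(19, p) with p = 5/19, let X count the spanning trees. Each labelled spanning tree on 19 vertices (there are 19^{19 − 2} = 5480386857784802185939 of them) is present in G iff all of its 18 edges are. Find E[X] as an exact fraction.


K_19 has 19^{19 − 2} = 5480386857784802185939 labelled spanning trees.
For each such spanning tree H, let X_H = 1 if all 18 edges of H are present in G. Then P[X_H = 1] = p^{18} = (5/19)^{18} = 3814697265625/104127350297911241532841.
Summing the indicators: E[X] = Σ_H E[X_H] = 5480386857784802185939 · p^{18} = 5480386857784802185939 · 3814697265625/104127350297911241532841 = 3814697265625/19.
Numerically: E[X] ≈ 2.01e+11.

E[X] = 5480386857784802185939 · (5/19)^{18} = 3814697265625/19 ≈ 2.01e+11.


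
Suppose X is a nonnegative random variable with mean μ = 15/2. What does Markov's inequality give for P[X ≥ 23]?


μ = E[X] = 15/2, a = 23.
Markov: P[X ≥ 23] ≤ μ/a = (15/2)/23 = 15/46.
Numerically: ≈ 0.326087.
(Since a = 23 > μ = 7.500000, the bound 15/46 is < 1 and informative.)

P[X ≥ 23] ≤ 15/46 ≈ 0.326087.


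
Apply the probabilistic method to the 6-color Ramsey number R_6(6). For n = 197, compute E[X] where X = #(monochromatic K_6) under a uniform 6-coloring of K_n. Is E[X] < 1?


E[X] = C(197, 6) · 6^{1 − 15} = 75176946208 · 6^{−14} = 75176946208/78364164096.
As a reduced fraction: E[X] = 2349279569/2448880128 ≈ 0.9593281.
Is E[X] < 1? YES.
Since E[X] < 1, there exists a 6-coloring of K_{197} with no monochromatic K_6; hence R_6(6) > 197.

E[X] = 2349279569/2448880128 ≈ 0.9593281; E[X] < 1, so R_6(6) > 197.


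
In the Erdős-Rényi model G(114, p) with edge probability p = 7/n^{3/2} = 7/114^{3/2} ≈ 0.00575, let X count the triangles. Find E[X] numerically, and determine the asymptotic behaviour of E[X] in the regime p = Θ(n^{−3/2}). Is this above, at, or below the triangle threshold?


Number of potential triangles: C(114, 3) = 240464.
Each occurs with probability p³ ≈ (0.00575)³ ≈ 1.90205e-07.
By linearity: E[X] = C(114, 3)·p³ ≈ 240464 · 1.90205e-07 ≈ 0.046.
Since α = 3/2 > 1, p = c/n^{3/2} = o(1/n) is below the triangle threshold p ~ 1/n. Asymptotically E[X] ~ (c³/6)·n^{3(1−α)} = (7³/6)·n^{-1.5} → 0, so by Markov's inequality G has no triangles w.h.p.

E[X] ≈ 0.046; in regime p = Θ(1/n^{3/2}) E[X] tends to 0 (below the triangle threshold p ~ 1/n).


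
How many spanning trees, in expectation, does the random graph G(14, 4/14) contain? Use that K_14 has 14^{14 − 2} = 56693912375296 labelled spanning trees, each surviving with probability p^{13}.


K_14 has 14^{14 − 2} = 56693912375296 labelled spanning trees.
For each such spanning tree H, let X_H = 1 if all 13 edges of H are present in G. Then P[X_H = 1] = p^{13} = (2/7)^{13} = 8192/96889010407.
By linearity of expectation: E[X] = Σ_H E[X_H] = 56693912375296 · p^{13} = 56693912375296 · 8192/96889010407 = 33554432/7.
Numerically: E[X] ≈ 4.79e+06.

E[X] = 56693912375296 · (2/7)^{13} = 33554432/7 ≈ 4.79e+06.


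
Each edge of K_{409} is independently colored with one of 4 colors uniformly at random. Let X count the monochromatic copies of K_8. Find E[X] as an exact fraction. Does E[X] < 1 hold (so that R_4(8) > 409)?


E[X] = C(409, 8) · 4^{1 − 28} = 18128041135797879 · 4^{−27} = 18128041135797879/18014398509481984.
As a reduced fraction: E[X] = 18128041135797879/18014398509481984 ≈ 1.0063.
Is E[X] < 1? NO.
Since E[X] ≥ 1, the first-moment bound is inconclusive at n = 409; it does NOT by itself certify R_4(8) > 409.

E[X] = 18128041135797879/18014398509481984 ≈ 1.0063; E[X] ≥ 1; first-moment method inconclusive here.


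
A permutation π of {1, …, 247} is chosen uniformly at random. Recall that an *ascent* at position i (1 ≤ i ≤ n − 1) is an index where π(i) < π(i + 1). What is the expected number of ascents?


Write X = Σ X_I over i = 1, …, 246, with X_I the indicator of one ascent.
There are 246 indicators.
For each fixed i, the pair (π(i), π(i+1)) is a uniformly random ordered pair of distinct values from {1, …, 247}; by symmetry P[π(i) < π(i+1)] = 1/2.
By linearity: E[X] = 246 · (1/2) = (247 − 1) · (1/2) = 123 ≈ 123.00000.

E[X] = 123 = 123.00000.


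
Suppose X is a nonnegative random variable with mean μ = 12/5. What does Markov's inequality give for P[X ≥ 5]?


μ = E[X] = 12/5, a = 5.
Markov: P[X ≥ 5] ≤ μ/a = (12/5)/5 = 12/25.
Numerically: ≈ 0.4800.
(Since a = 5 > μ = 2.4000, the bound 12/25 is < 1 and informative.)

P[X ≥ 5] ≤ 12/25 ≈ 0.4800.


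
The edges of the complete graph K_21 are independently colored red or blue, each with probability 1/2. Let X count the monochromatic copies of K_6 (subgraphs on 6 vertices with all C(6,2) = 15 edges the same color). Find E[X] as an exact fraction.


Let X = Σ_S X_S over the C(21, 6) = 54264 subsets S of size 6, where X_S = 1 if the K_6 on S is monochromatic.
For a fixed S, the K_6 on S has C(6, 2) = 15 edges. P[all 15 edges red] = (1/2)^15, and likewise for blue, so P[monochromatic] = 2·(1/2)^15 = 2^{1 − 15} = 1/16384.
By linearity of expectation: E[X] = C(21, 6) · 2^{1 − 15} = 54264 · 1/16384 = 6783/2048.
Numerically: E[X] ≈ 3.312.

E[X] = C(21,6)·2^(1−C(6,2)) = 6783/2048 ≈ 3.312.


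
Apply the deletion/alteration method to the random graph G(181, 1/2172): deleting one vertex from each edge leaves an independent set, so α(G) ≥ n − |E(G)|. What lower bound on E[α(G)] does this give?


E[|E(G)|] = C(181, 2)·p = 16290 · (1/2172) = 15/2.
E[α(G)] ≥ n − E[|E(G)|] = 181 − 15/2 = 347/2.
Numerically: ≈ 173.50000.
(This is only a lower bound; the true E[α(G)] may be larger.)

E[α(G)] ≥ 347/2 ≈ 173.50000.


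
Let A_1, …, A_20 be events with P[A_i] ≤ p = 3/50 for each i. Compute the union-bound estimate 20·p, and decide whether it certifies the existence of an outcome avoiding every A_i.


Union bound: P[∪_{i=1}^{20} A_i] ≤ Σ_i P[A_i] ≤ 20·p = 20·(3/50) = 6/5.
Numerically: 6/5 ≈ 1.2000.
Is 6/5 < 1? NO.
Since the bound 6/5 is ≥ 1, the union bound is uninformative here; it does NOT by itself certify existence.

20·p = 6/5 ≈ 1.2000; existence NOT certified by the union bound.


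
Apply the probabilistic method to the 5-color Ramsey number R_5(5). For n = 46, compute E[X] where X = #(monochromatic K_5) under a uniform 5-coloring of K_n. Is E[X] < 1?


E[X] = C(46, 5) · 5^{1 − 10} = 1370754 · 5^{−9} = 1370754/1953125.
As a reduced fraction: E[X] = 1370754/1953125 ≈ 0.7018.
Is E[X] < 1? YES.
Since E[X] < 1, there exists a 5-coloring of K_{46} with no monochromatic K_5; hence R_5(5) > 46.

E[X] = 1370754/1953125 ≈ 0.7018; E[X] < 1, so R_5(5) > 46.


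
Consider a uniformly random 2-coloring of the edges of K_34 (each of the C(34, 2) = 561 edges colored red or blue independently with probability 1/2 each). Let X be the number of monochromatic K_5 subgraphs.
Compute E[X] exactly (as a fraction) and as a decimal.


Let X = Σ_S X_S over the C(34, 5) = 278256 subsets S of size 5, where X_S = 1 if the K_5 on S is monochromatic.
For a fixed S, the K_5 on S has C(5, 2) = 10 edges. P[all 10 edges red] = (1/2)^10, and likewise for blue, so P[monochromatic] = 2·(1/2)^10 = 2^{1 − 10} = 1/512.
By linearity of expectation: E[X] = C(34, 5) · 2^{1 − 10} = 278256 · 1/512 = 17391/32.
Numerically: E[X] ≈ 543.468750.

E[X] = C(34,5)·2^(1−C(5,2)) = 17391/32 ≈ 543.468750.


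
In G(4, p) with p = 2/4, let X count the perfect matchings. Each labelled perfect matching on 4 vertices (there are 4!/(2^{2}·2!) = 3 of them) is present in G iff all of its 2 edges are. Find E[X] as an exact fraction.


K_4 has 4!/(2^{2}·2!) = 3 labelled perfect matchings.
For each such perfect matching H, let X_H = 1 if all 2 edges of H are present in G. Then P[X_H = 1] = p^{2} = (1/2)^{2} = 1/4.
By linearity of expectation: E[X] = Σ_H E[X_H] = 3 · p^{2} = 3 · 1/4 = 3/4.
Numerically: E[X] ≈ 0.75.

E[X] = 3 · (1/2)^{2} = 3/4 ≈ 0.75.


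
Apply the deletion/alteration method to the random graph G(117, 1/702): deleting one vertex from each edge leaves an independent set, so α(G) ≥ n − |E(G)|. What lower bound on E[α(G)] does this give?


E[|E(G)|] = C(117, 2)·p = 6786 · (1/702) = 29/3.
E[α(G)] ≥ n − E[|E(G)|] = 117 − 29/3 = 322/3.
Numerically: ≈ 107.3333.
(This is only a lower bound; the true E[α(G)] may be larger.)

E[α(G)] ≥ 322/3 ≈ 107.3333.


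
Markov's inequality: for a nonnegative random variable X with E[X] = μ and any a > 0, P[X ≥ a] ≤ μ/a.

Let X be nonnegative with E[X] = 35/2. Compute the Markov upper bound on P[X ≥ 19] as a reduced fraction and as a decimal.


μ = E[X] = 35/2, a = 19.
Markov: P[X ≥ 19] ≤ μ/a = (35/2)/19 = 35/38.
Numerically: ≈ 0.921.
(Since a = 19 > μ = 17.500, the bound 35/38 is < 1 and informative.)

P[X ≥ 19] ≤ 35/38 ≈ 0.921.


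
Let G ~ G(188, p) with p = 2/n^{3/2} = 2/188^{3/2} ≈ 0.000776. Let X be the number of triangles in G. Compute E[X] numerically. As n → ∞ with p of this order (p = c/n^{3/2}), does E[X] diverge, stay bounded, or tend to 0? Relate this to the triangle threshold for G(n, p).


Number of potential triangles: C(188, 3) = 1089836.
Each occurs with probability p³ ≈ (0.000776)³ ≈ 4.67068e-10.
By linearity: E[X] = C(188, 3)·p³ ≈ 1089836 · 4.67068e-10 ≈ 0.001.
Since α = 3/2 > 1, p = c/n^{3/2} = o(1/n) is below the triangle threshold p ~ 1/n. Asymptotically E[X] ~ (c³/6)·n^{3(1−α)} = (2³/6)·n^{-1.5} → 0, so by Markov's inequality G has no triangles w.h.p.

E[X] ≈ 0.001; in regime p = Θ(1/n^{3/2}) E[X] tends to 0 (below the triangle threshold p ~ 1/n).


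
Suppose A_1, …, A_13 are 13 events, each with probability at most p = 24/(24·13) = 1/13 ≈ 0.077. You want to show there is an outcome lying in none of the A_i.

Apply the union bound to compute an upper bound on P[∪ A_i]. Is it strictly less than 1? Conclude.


Union bound: P[∪_{i=1}^{13} A_i] ≤ Σ_i P[A_i] ≤ 13·p = 13·(1/13) = 1.
Numerically: 1 ≈ 1.000.
Is 1 < 1? NO.
Since the bound 1 is ≥ 1, the union bound is uninformative here; it does NOT by itself certify existence.

13·p = 1 ≈ 1.000; existence NOT certified by the union bound.


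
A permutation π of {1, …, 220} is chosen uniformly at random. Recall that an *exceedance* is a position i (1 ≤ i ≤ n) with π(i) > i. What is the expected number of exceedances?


Write X = Σ_{i=1}^{220} X_i, where X_i = 1_{π(i) > i}.
For each fixed i, π(i) is uniform over {1, …, 220} (marginal of a uniform permutation), so P[π(i) > i] = (n − i)/n. Summing: Σ_{i=1}^{220} (n − i)/n = (0 + 1 + … + 219)/220 = 220(220 − 1)/(2·220) = (220 − 1)/2.
Hence E[X] = Σ_{i=1}^{220} (220 − i)/220 = 219/2 ≈ 109.500.

E[X] = 219/2 = 109.500.


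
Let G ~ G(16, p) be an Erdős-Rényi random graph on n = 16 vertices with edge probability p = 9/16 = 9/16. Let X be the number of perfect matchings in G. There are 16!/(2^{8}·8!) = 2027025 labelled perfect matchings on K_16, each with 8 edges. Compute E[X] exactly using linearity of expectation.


K_16 has 16!/(2^{8}·8!) = 2027025 labelled perfect matchings.
For each such perfect matching H, let X_H = 1 if all 8 edges of H are present in G. Then P[X_H = 1] = p^{8} = (9/16)^{8} = 43046721/4294967296.
By linearity: E[X] = Σ_H E[X_H] = 2027025 · p^{8} = 2027025 · 43046721/4294967296 = 87256779635025/4294967296.
Numerically: E[X] ≈ 2.032e+04.

E[X] = 2027025 · (9/16)^{8} = 87256779635025/4294967296 ≈ 2.032e+04.


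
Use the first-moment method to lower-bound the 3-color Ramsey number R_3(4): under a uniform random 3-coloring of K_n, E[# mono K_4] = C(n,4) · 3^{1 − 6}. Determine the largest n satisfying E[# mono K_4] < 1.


We need C(n, 4) · 3^{1 − 6} < 1, i.e. C(n, 4) < 3^{6 − 1} = 243.
Check values of n near the boundary:
  n = 8: C(8, 4) = 70; 70 < 243? YES
  n = 9: C(9, 4) = 126; 126 < 243? YES
  n = 10: C(10, 4) = 210; 210 < 243? YES
  n = 11: C(11, 4) = 330; 330 < 243? NO
  n = 12: C(12, 4) = 495; 495 < 243? NO
The largest n with C(n, 4) < 243 is n = 10 (where E[X] = 70/81 ≈ 0.864). Hence R_3(4) > 10, i.e. R_3(4) ≥ 11.

Largest n = 10; hence R_3(4) > 10.


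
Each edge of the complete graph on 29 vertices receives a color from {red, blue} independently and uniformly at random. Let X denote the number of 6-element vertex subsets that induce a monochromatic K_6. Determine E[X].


Let X = Σ_S X_S over the C(29, 6) = 475020 subsets S of size 6, where X_S = 1 if the K_6 on S is monochromatic.
For a fixed S, the K_6 on S has C(6, 2) = 15 edges. P[all 15 edges red] = (1/2)^15, and likewise for blue, so P[monochromatic] = 2·(1/2)^15 = 2^{1 − 15} = 1/16384.
Summing: E[X] = C(29, 6) · 2^{1 − 15} = 475020 · 1/16384 = 118755/4096.
Numerically: E[X] ≈ 28.9929.

E[X] = C(29,6)·2^(1−C(6,2)) = 118755/4096 ≈ 28.9929.


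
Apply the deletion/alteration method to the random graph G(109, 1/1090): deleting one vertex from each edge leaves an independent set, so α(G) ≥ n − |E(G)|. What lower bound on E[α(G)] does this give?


E[|E(G)|] = C(109, 2)·p = 5886 · (1/1090) = 27/5.
E[α(G)] ≥ n − E[|E(G)|] = 109 − 27/5 = 518/5.
Numerically: ≈ 103.600000.
(This is only a lower bound; the true E[α(G)] may be larger.)

E[α(G)] ≥ 518/5 ≈ 103.600000.


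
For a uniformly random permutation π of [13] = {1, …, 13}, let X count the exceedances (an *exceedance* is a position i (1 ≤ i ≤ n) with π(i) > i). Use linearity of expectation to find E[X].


Write X = Σ_{i=1}^{13} X_i, where X_i = 1_{π(i) > i}.
For each fixed i, π(i) is uniform over {1, …, 13} (marginal of a uniform permutation), so P[π(i) > i] = (n − i)/n. Summing: Σ_{i=1}^{13} (n − i)/n = (0 + 1 + … + 12)/13 = 13(13 − 1)/(2·13) = (13 − 1)/2.
Hence E[X] = Σ_{i=1}^{13} (13 − i)/13 = 6 ≈ 6.0000.

E[X] = 6 = 6.0000.


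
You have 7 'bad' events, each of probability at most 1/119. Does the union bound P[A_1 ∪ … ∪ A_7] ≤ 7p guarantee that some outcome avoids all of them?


Union bound: P[∪_{i=1}^{7} A_i] ≤ Σ_i P[A_i] ≤ 7·p = 7·(1/119) = 1/17.
Numerically: 1/17 ≈ 0.058824.
Is 1/17 < 1? YES.
Since P[∪ A_i] ≤ 1/17 < 1, the complement has P[∩ A_i^c] ≥ 1 − 1/17 = 16/17 > 0, so some outcome avoids every A_i.

7·p = 1/17 ≈ 0.058824; existence CERTIFIED by the union bound.


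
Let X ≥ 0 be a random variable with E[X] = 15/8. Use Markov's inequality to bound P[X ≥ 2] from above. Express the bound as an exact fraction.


μ = E[X] = 15/8, a = 2.
Markov: P[X ≥ 2] ≤ μ/a = (15/8)/2 = 15/16.
Numerically: ≈ 0.93750.
(Since a = 2 > μ = 1.87500, the bound 15/16 is < 1 and informative.)

P[X ≥ 2] ≤ 15/16 ≈ 0.93750.


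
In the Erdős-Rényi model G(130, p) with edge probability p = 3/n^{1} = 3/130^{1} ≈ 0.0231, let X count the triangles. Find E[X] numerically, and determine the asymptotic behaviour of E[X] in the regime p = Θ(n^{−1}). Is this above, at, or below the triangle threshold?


Number of potential triangles: C(130, 3) = 357760.
Each occurs with probability p³ ≈ (0.0231)³ ≈ 1.22895e-05.
By linearity: E[X] = C(130, 3)·p³ ≈ 357760 · 1.22895e-05 ≈ 4.397.
Here α = 1, so p = 3/n is exactly at the triangle threshold p ~ 1/n. Asymptotically E[X] → c³/6 = 3³/6 = 9/2 ≈ 4.500, a bounded constant. In this regime the triangle count is asymptotically Poisson(c³/6).

E[X] ≈ 4.397; in regime p = Θ(1/n^{1}) E[X] stays bounded (at the triangle threshold p ~ 1/n).


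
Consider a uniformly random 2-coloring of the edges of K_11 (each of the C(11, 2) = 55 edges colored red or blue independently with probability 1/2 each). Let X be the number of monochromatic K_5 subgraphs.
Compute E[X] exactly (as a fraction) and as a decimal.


Let X = Σ_S X_S over the C(11, 5) = 462 subsets S of size 5, where X_S = 1 if the K_5 on S is monochromatic.
For a fixed S, the K_5 on S has C(5, 2) = 10 edges. P[all 10 edges red] = (1/2)^10, and likewise for blue, so P[monochromatic] = 2·(1/2)^10 = 2^{1 − 10} = 1/512.
By linearity: E[X] = C(11, 5) · 2^{1 − 10} = 462 · 1/512 = 231/256.
Numerically: E[X] ≈ 0.90234.

E[X] = C(11,5)·2^(1−C(5,2)) = 231/256 ≈ 0.90234.


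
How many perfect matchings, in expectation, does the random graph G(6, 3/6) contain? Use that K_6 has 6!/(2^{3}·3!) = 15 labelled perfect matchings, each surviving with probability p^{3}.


K_6 has 6!/(2^{3}·3!) = 15 labelled perfect matchings.
For each such perfect matching H, let X_H = 1 if all 3 edges of H are present in G. Then P[X_H = 1] = p^{3} = (1/2)^{3} = 1/8.
By linearity of expectation: E[X] = Σ_H E[X_H] = 15 · p^{3} = 15 · 1/8 = 15/8.
Numerically: E[X] ≈ 1.875.

E[X] = 15 · (1/2)^{3} = 15/8 ≈ 1.875.


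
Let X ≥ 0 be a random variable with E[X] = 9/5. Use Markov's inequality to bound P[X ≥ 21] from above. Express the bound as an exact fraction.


μ = E[X] = 9/5, a = 21.
Markov: P[X ≥ 21] ≤ μ/a = (9/5)/21 = 3/35.
Numerically: ≈ 0.08571.
(Since a = 21 > μ = 1.80000, the bound 3/35 is < 1 and informative.)

P[X ≥ 21] ≤ 3/35 ≈ 0.08571.


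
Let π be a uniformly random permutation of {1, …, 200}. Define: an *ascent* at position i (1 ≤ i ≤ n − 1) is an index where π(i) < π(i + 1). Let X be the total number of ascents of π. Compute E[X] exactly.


Write X = Σ X_I over i = 1, …, 199, with X_I the indicator of one ascent.
There are 199 indicators.
For each fixed i, the pair (π(i), π(i+1)) is a uniformly random ordered pair of distinct values from {1, …, 200}; by symmetry P[π(i) < π(i+1)] = 1/2.
By linearity: E[X] = 199 · (1/2) = (200 − 1) · (1/2) = 199/2 ≈ 99.500000.

E[X] = 199/2 = 99.500000.


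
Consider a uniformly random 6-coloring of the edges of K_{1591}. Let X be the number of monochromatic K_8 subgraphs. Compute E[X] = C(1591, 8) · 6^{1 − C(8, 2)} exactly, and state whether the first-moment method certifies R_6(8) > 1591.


E[X] = C(1591, 8) · 6^{1 − 28} = 1000427749141189953870 · 6^{−27} = 1000427749141189953870/1023490369077469249536.
As a reduced fraction: E[X] = 55579319396732775215/56860576059859402752 ≈ 0.97747.
Is E[X] < 1? YES.
Since E[X] < 1, there exists a 6-coloring of K_{1591} with no monochromatic K_8; hence R_6(8) > 1591.

E[X] = 55579319396732775215/56860576059859402752 ≈ 0.97747; E[X] < 1, so R_6(8) > 1591.


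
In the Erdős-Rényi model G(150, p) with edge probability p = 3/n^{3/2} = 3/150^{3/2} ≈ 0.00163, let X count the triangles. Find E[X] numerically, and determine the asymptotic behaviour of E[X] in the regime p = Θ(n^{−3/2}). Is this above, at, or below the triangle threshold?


Number of potential triangles: C(150, 3) = 551300.
Each occurs with probability p³ ≈ (0.00163)³ ≈ 4.35465e-09.
By linearity: E[X] = C(150, 3)·p³ ≈ 551300 · 4.35465e-09 ≈ 0.002.
Since α = 3/2 > 1, p = c/n^{3/2} = o(1/n) is below the triangle threshold p ~ 1/n. Asymptotically E[X] ~ (c³/6)·n^{3(1−α)} = (3³/6)·n^{-1.5} → 0, so by Markov's inequality G has no triangles w.h.p.

E[X] ≈ 0.002; in regime p = Θ(1/n^{3/2}) E[X] tends to 0 (below the triangle threshold p ~ 1/n).


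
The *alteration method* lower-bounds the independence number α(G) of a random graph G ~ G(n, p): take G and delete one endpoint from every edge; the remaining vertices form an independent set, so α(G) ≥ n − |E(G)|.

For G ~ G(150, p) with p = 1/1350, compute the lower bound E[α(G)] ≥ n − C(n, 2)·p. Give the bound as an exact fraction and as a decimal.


E[|E(G)|] = C(150, 2)·p = 11175 · (1/1350) = 149/18.
E[α(G)] ≥ n − E[|E(G)|] = 150 − 149/18 = 2551/18.
Numerically: ≈ 141.7222.
(This is only a lower bound; the true E[α(G)] may be larger.)

E[α(G)] ≥ 2551/18 ≈ 141.7222.


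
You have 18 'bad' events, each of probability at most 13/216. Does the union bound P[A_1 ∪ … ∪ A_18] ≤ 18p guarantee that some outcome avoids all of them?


Union bound: P[∪_{i=1}^{18} A_i] ≤ Σ_i P[A_i] ≤ 18·p = 18·(13/216) = 13/12.
Numerically: 13/12 ≈ 1.0833.
Is 13/12 < 1? NO.
Since the bound 13/12 is ≥ 1, the union bound is uninformative here; it does NOT by itself certify existence.

18·p = 13/12 ≈ 1.0833; existence NOT certified by the union bound.


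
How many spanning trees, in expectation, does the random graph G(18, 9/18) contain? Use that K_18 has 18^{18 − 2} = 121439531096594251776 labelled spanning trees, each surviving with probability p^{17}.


K_18 has 18^{18 − 2} = 121439531096594251776 labelled spanning trees.
For each such spanning tree H, let X_H = 1 if all 17 edges of H are present in G. Then P[X_H = 1] = p^{17} = (1/2)^{17} = 1/131072.
By linearity: E[X] = Σ_H E[X_H] = 121439531096594251776 · p^{17} = 121439531096594251776 · 1/131072 = 1853020188851841/2.
Numerically: E[X] ≈ 9.2651e+14.

E[X] = 121439531096594251776 · (1/2)^{17} = 1853020188851841/2 ≈ 9.2651e+14.


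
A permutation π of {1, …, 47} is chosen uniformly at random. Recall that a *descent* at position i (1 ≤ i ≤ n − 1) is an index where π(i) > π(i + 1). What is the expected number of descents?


Write X = Σ X_I over i = 1, …, 46, with X_I the indicator of one descent.
There are 46 indicators.
For each fixed i, the pair (π(i), π(i+1)) is a uniformly random ordered pair of distinct values from {1, …, 47}; by symmetry P[π(i) > π(i+1)] = 1/2.
By linearity: E[X] = 46 · (1/2) = (47 − 1) · (1/2) = 23 ≈ 23.000000.

E[X] = 23 = 23.000000.


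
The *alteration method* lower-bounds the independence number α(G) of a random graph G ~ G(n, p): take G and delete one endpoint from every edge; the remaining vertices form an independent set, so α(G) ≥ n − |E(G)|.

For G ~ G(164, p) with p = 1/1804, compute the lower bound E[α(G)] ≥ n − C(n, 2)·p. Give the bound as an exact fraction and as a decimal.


E[|E(G)|] = C(164, 2)·p = 13366 · (1/1804) = 163/22.
E[α(G)] ≥ n − E[|E(G)|] = 164 − 163/22 = 3445/22.
Numerically: ≈ 156.590909.
(This is only a lower bound; the true E[α(G)] may be larger.)

E[α(G)] ≥ 3445/22 ≈ 156.590909.


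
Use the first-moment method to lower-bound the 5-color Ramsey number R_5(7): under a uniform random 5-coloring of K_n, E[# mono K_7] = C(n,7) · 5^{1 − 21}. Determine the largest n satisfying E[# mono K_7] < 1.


We need C(n, 7) · 5^{1 − 21} < 1, i.e. C(n, 7) < 5^{21 − 1} = 95367431640625.
Check values of n near the boundary:
  n = 335: C(335, 7) = 88202498238195; 88202498238195 < 95367431640625? YES
  n = 336: C(336, 7) = 90079147136880; 90079147136880 < 95367431640625? YES
  n = 337: C(337, 7) = 91989916924632; 91989916924632 < 95367431640625? YES
  n = 338: C(338, 7) = 93935323022736; 93935323022736 < 95367431640625? YES
  n = 339: C(339, 7) = 95915887062372; 95915887062372 < 95367431640625? NO
  n = 340: C(340, 7) = 97932136940560; 97932136940560 < 95367431640625? NO
The largest n with C(n, 7) < 95367431640625 is n = 338 (where E[X] = 93935323022736/95367431640625 ≈ 0.985). Hence R_5(7) > 338, i.e. R_5(7) ≥ 339.

Largest n = 338; hence R_5(7) > 338.


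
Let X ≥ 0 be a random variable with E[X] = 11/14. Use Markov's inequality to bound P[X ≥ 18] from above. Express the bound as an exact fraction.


μ = E[X] = 11/14, a = 18.
Markov: P[X ≥ 18] ≤ μ/a = (11/14)/18 = 11/252.
Numerically: ≈ 0.04365.
(Since a = 18 > μ = 0.78571, the bound 11/252 is < 1 and informative.)

P[X ≥ 18] ≤ 11/252 ≈ 0.04365.


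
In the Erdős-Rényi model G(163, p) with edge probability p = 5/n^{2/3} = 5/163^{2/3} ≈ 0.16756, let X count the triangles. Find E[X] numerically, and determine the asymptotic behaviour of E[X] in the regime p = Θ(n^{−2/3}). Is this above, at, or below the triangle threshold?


Number of potential triangles: C(163, 3) = 708561.
Each occurs with probability p³ ≈ (0.16756)³ ≈ 4.7047311e-03.
By linearity: E[X] = C(163, 3)·p³ ≈ 708561 · 4.7047311e-03 ≈ 3333.58896.
Since α = 2/3 < 1, p = c/n^{2/3} ≫ 1/n is above the triangle threshold p ~ 1/n. Asymptotically E[X] ~ (c³/6)·n^{3(1−α)} = (5³/6)·n^{1} → ∞; triangles are abundant w.h.p.

E[X] ≈ 3333.58896; in regime p = Θ(1/n^{2/3}) E[X] diverges (above the triangle threshold p ~ 1/n).


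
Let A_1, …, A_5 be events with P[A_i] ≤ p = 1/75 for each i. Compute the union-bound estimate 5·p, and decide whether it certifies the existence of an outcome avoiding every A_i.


Union bound: P[∪_{i=1}^{5} A_i] ≤ Σ_i P[A_i] ≤ 5·p = 5·(1/75) = 1/15.
Numerically: 1/15 ≈ 0.066667.
Is 1/15 < 1? YES.
Since P[∪ A_i] ≤ 1/15 < 1, the complement has P[∩ A_i^c] ≥ 1 − 1/15 = 14/15 > 0, so some outcome avoids every A_i.

5·p = 1/15 ≈ 0.066667; existence CERTIFIED by the union bound.


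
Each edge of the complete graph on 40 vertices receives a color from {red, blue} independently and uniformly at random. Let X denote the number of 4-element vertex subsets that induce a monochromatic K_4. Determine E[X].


Let X = Σ_S X_S over the C(40, 4) = 91390 subsets S of size 4, where X_S = 1 if the K_4 on S is monochromatic.
For a fixed S, the K_4 on S has C(4, 2) = 6 edges. P[all 6 edges red] = (1/2)^6, and likewise for blue, so P[monochromatic] = 2·(1/2)^6 = 2^{1 − 6} = 1/32.
Summing: E[X] = C(40, 4) · 2^{1 − 6} = 91390 · 1/32 = 45695/16.
Numerically: E[X] ≈ 2855.93750.

E[X] = C(40,4)·2^(1−C(4,2)) = 45695/16 ≈ 2855.93750.


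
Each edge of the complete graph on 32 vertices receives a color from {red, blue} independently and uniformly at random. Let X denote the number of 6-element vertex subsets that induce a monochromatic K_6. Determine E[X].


Let X = Σ_S X_S over the C(32, 6) = 906192 subsets S of size 6, where X_S = 1 if the K_6 on S is monochromatic.
For a fixed S, the K_6 on S has C(6, 2) = 15 edges. P[all 15 edges red] = (1/2)^15, and likewise for blue, so P[monochromatic] = 2·(1/2)^15 = 2^{1 − 15} = 1/16384.
By linearity of expectation: E[X] = C(32, 6) · 2^{1 − 15} = 906192 · 1/16384 = 56637/1024.
Numerically: E[X] ≈ 55.310.

E[X] = C(32,6)·2^(1−C(6,2)) = 56637/1024 ≈ 55.310.


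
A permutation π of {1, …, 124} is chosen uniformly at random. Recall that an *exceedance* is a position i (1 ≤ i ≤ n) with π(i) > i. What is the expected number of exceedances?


Write X = Σ_{i=1}^{124} X_i, where X_i = 1_{π(i) > i}.
For each fixed i, π(i) is uniform over {1, …, 124} (marginal of a uniform permutation), so P[π(i) > i] = (n − i)/n. Summing: Σ_{i=1}^{124} (n − i)/n = (0 + 1 + … + 123)/124 = 124(124 − 1)/(2·124) = (124 − 1)/2.
Hence E[X] = Σ_{i=1}^{124} (124 − i)/124 = 123/2 ≈ 61.500.

E[X] = 123/2 = 61.500.


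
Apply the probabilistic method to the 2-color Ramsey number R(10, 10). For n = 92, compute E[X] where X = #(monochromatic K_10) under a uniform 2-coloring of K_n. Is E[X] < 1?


E[X] = C(92, 10) · 2^{1 − 45} = 7210666060598 · 2^{−44} = 7210666060598/17592186044416.
As a reduced fraction: E[X] = 3605333030299/8796093022208 ≈ 0.410.
Is E[X] < 1? YES.
Since E[X] < 1, there exists a 2-coloring of K_{92} with no monochromatic K_10; hence R(10, 10) > 92.

E[X] = 3605333030299/8796093022208 ≈ 0.410; E[X] < 1, so R(10, 10) > 92.


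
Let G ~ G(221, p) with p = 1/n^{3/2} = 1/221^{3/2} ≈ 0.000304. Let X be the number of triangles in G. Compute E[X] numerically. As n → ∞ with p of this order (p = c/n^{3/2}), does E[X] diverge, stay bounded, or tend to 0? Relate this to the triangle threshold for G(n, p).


Number of potential triangles: C(221, 3) = 1774630.
Each occurs with probability p³ ≈ (0.000304)³ ≈ 2.81991e-11.
By linearity: E[X] = C(221, 3)·p³ ≈ 1774630 · 2.81991e-11 ≈ 0.000.
Since α = 3/2 > 1, p = c/n^{3/2} = o(1/n) is below the triangle threshold p ~ 1/n. Asymptotically E[X] ~ (c³/6)·n^{3(1−α)} = (1³/6)·n^{-1.5} → 0, so by Markov's inequality G has no triangles w.h.p.

E[X] ≈ 0.000; in regime p = Θ(1/n^{3/2}) E[X] tends to 0 (below the triangle threshold p ~ 1/n).


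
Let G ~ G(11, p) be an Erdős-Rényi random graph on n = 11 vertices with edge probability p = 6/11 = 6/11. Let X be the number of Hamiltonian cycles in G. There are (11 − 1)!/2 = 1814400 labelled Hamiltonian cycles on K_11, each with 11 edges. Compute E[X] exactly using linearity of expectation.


K_11 has (11 − 1)!/2 = 1814400 labelled Hamiltonian cycles.
For each such Hamiltonian cycle H, let X_H = 1 if all 11 edges of H are present in G. Then P[X_H = 1] = p^{11} = (6/11)^{11} = 362797056/285311670611.
By linearity: E[X] = Σ_H E[X_H] = 1814400 · p^{11} = 1814400 · 362797056/285311670611 = 658258978406400/285311670611.
Numerically: E[X] ≈ 2307.2.

E[X] = 1814400 · (6/11)^{11} = 658258978406400/285311670611 ≈ 2307.2.


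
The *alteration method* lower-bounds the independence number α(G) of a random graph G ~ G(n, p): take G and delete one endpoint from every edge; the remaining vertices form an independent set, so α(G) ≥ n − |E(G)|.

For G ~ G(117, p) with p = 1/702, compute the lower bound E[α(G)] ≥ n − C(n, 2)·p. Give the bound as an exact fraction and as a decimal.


E[|E(G)|] = C(117, 2)·p = 6786 · (1/702) = 29/3.
E[α(G)] ≥ n − E[|E(G)|] = 117 − 29/3 = 322/3.
Numerically: ≈ 107.33333.
(This is only a lower bound; the true E[α(G)] may be larger.)

E[α(G)] ≥ 322/3 ≈ 107.33333.


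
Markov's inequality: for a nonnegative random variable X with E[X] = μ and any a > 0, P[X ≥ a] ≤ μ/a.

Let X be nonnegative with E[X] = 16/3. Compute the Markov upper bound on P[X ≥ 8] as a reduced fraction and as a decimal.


μ = E[X] = 16/3, a = 8.
Markov: P[X ≥ 8] ≤ μ/a = (16/3)/8 = 2/3.
Numerically: ≈ 0.666667.
(Since a = 8 > μ = 5.333333, the bound 2/3 is < 1 and informative.)

P[X ≥ 8] ≤ 2/3 ≈ 0.666667.


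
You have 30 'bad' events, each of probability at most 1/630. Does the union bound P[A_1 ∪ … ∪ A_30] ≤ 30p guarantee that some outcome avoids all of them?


Union bound: P[∪_{i=1}^{30} A_i] ≤ Σ_i P[A_i] ≤ 30·p = 30·(1/630) = 1/21.
Numerically: 1/21 ≈ 0.04762.
Is 1/21 < 1? YES.
Since P[∪ A_i] ≤ 1/21 < 1, the complement has P[∩ A_i^c] ≥ 1 − 1/21 = 20/21 > 0, so some outcome avoids every A_i.

30·p = 1/21 ≈ 0.04762; existence CERTIFIED by the union bound.


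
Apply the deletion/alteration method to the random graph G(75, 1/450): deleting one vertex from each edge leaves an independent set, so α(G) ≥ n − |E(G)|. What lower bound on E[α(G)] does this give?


E[|E(G)|] = C(75, 2)·p = 2775 · (1/450) = 37/6.
E[α(G)] ≥ n − E[|E(G)|] = 75 − 37/6 = 413/6.
Numerically: ≈ 68.8333.
(This is only a lower bound; the true E[α(G)] may be larger.)

E[α(G)] ≥ 413/6 ≈ 68.8333.


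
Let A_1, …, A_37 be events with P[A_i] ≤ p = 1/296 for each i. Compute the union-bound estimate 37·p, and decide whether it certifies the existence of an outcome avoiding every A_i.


Union bound: P[∪_{i=1}^{37} A_i] ≤ Σ_i P[A_i] ≤ 37·p = 37·(1/296) = 1/8.
Numerically: 1/8 ≈ 0.1250.
Is 1/8 < 1? YES.
Since P[∪ A_i] ≤ 1/8 < 1, the complement has P[∩ A_i^c] ≥ 1 − 1/8 = 7/8 > 0, so some outcome avoids every A_i.

37·p = 1/8 ≈ 0.1250; existence CERTIFIED by the union bound.


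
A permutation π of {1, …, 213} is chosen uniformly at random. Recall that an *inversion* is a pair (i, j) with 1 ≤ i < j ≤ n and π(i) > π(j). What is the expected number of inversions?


Write X = Σ X_I over the C(213, 2) = 22578 pairs i < j, with X_I the indicator of one inversion.
There are 22578 indicators.
For each fixed pair i < j, the values π(i) and π(j) are two distinct elements of {1, …, 213} in uniformly random order; by symmetry P[π(i) > π(j)] = 1/2.
By linearity: E[X] = 22578 · (1/2) = C(213, 2) · (1/2) = 22578/2 = 11289 ≈ 11289.000000.

E[X] = 11289 = 11289.000000.


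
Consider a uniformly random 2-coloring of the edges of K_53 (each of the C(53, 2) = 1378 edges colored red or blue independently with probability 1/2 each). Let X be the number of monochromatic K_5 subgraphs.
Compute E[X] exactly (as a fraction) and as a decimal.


Let X = Σ_S X_S over the C(53, 5) = 2869685 subsets S of size 5, where X_S = 1 if the K_5 on S is monochromatic.
For a fixed S, the K_5 on S has C(5, 2) = 10 edges. P[all 10 edges red] = (1/2)^10, and likewise for blue, so P[monochromatic] = 2·(1/2)^10 = 2^{1 − 10} = 1/512.
By linearity: E[X] = C(53, 5) · 2^{1 − 10} = 2869685 · 1/512 = 2869685/512.
Numerically: E[X] ≈ 5604.8535.

E[X] = C(53,5)·2^(1−C(5,2)) = 2869685/512 ≈ 5604.8535.


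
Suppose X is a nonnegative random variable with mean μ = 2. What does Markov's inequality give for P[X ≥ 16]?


μ = E[X] = 2, a = 16.
Markov: P[X ≥ 16] ≤ μ/a = (2)/16 = 1/8.
Numerically: ≈ 0.125000.
(Since a = 16 > μ = 2.000000, the bound 1/8 is < 1 and informative.)

P[X ≥ 16] ≤ 1/8 ≈ 0.125000.


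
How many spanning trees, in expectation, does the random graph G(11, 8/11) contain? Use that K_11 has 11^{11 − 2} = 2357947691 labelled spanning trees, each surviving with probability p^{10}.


K_11 has 11^{11 − 2} = 2357947691 labelled spanning trees.
For each such spanning tree H, let X_H = 1 if all 10 edges of H are present in G. Then P[X_H = 1] = p^{10} = (8/11)^{10} = 1073741824/25937424601.
By linearity: E[X] = Σ_H E[X_H] = 2357947691 · p^{10} = 2357947691 · 1073741824/25937424601 = 1073741824/11.
Numerically: E[X] ≈ 9.76129e+07.

E[X] = 2357947691 · (8/11)^{10} = 1073741824/11 ≈ 9.76129e+07.


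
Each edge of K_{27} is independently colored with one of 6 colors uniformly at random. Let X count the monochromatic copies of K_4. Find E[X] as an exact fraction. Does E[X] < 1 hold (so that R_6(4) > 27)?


E[X] = C(27, 4) · 6^{1 − 6} = 17550 · 6^{−5} = 17550/7776.
As a reduced fraction: E[X] = 325/144 ≈ 2.2569444.
Is E[X] < 1? NO.
Since E[X] ≥ 1, the first-moment bound is inconclusive at n = 27; it does NOT by itself certify R_6(4) > 27.

E[X] = 325/144 ≈ 2.2569444; E[X] ≥ 1; first-moment method inconclusive here.


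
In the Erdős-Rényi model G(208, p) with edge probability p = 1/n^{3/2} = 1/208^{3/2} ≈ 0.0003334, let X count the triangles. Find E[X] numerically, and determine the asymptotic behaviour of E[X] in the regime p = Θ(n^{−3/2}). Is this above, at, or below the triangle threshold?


Number of potential triangles: C(208, 3) = 1478256.
Each occurs with probability p³ ≈ (0.0003334)³ ≈ 3.704375e-11.
By linearity: E[X] = C(208, 3)·p³ ≈ 1478256 · 3.704375e-11 ≈ 0.0001.
Since α = 3/2 > 1, p = c/n^{3/2} = o(1/n) is below the triangle threshold p ~ 1/n. Asymptotically E[X] ~ (c³/6)·n^{3(1−α)} = (1³/6)·n^{-1.5} → 0, so by Markov's inequality G has no triangles w.h.p.

E[X] ≈ 0.0001; in regime p = Θ(1/n^{3/2}) E[X] tends to 0 (below the triangle threshold p ~ 1/n).


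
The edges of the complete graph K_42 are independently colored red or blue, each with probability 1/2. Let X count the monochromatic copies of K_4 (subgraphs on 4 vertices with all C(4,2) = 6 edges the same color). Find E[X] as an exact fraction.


Let X = Σ_S X_S over the C(42, 4) = 111930 subsets S of size 4, where X_S = 1 if the K_4 on S is monochromatic.
For a fixed S, the K_4 on S has C(4, 2) = 6 edges. P[all 6 edges red] = (1/2)^6, and likewise for blue, so P[monochromatic] = 2·(1/2)^6 = 2^{1 − 6} = 1/32.
Summing: E[X] = C(42, 4) · 2^{1 − 6} = 111930 · 1/32 = 55965/16.
Numerically: E[X] ≈ 3497.8125.

E[X] = C(42,4)·2^(1−C(4,2)) = 55965/16 ≈ 3497.8125.


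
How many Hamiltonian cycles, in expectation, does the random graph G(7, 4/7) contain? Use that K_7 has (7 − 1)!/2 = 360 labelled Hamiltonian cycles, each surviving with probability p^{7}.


K_7 has (7 − 1)!/2 = 360 labelled Hamiltonian cycles.
For each such Hamiltonian cycle H, let X_H = 1 if all 7 edges of H are present in G. Then P[X_H = 1] = p^{7} = (4/7)^{7} = 16384/823543.
By linearity: E[X] = Σ_H E[X_H] = 360 · p^{7} = 360 · 16384/823543 = 5898240/823543.
Numerically: E[X] ≈ 7.16.

E[X] = 360 · (4/7)^{7} = 5898240/823543 ≈ 7.16.


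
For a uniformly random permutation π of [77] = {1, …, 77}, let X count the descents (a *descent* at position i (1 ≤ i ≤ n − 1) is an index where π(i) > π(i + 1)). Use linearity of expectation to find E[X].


Write X = Σ X_I over i = 1, …, 76, with X_I the indicator of one descent.
There are 76 indicators.
For each fixed i, the pair (π(i), π(i+1)) is a uniformly random ordered pair of distinct values from {1, …, 77}; by symmetry P[π(i) > π(i+1)] = 1/2.
By linearity: E[X] = 76 · (1/2) = (77 − 1) · (1/2) = 38 ≈ 38.00000.

E[X] = 38 = 38.00000.


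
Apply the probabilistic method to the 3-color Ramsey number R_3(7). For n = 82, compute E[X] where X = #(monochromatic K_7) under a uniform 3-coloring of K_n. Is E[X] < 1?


E[X] = C(82, 7) · 3^{1 − 21} = 3801756816 · 3^{−20} = 3801756816/3486784401.
As a reduced fraction: E[X] = 140805808/129140163 ≈ 1.0903.
Is E[X] < 1? NO.
Since E[X] ≥ 1, the first-moment bound is inconclusive at n = 82; it does NOT by itself certify R_3(7) > 82.

E[X] = 140805808/129140163 ≈ 1.0903; E[X] ≥ 1; first-moment method inconclusive here.
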